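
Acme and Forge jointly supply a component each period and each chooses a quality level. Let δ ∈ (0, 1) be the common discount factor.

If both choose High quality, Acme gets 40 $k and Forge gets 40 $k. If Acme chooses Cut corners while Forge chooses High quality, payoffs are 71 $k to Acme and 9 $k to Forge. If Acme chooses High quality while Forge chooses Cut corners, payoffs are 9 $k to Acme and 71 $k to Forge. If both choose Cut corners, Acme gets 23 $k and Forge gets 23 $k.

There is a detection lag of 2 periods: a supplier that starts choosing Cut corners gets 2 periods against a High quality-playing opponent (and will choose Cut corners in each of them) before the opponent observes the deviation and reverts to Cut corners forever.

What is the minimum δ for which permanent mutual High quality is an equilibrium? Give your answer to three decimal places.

0.804

A deviator earns 71 for 2 periods, then 23 forever; cooperating earns 40 forever. Multiplying the IC by (1−δ):
40 ≥ 71(1−δ^2) + 23δ^2, so 48·δ^2 ≥ 31 and δ^2 ≥ 31/48.
δ ≥ (31/48)^(1/2) ≈ 0.804.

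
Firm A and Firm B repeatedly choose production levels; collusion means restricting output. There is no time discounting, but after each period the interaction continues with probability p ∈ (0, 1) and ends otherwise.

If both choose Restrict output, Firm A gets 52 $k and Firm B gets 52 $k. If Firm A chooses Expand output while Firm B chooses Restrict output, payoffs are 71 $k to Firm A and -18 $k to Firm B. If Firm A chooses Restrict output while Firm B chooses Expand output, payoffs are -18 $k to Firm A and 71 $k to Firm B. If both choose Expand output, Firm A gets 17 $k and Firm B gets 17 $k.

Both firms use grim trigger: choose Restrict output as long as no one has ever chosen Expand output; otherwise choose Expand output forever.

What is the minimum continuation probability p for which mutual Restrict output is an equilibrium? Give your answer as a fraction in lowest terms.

19/54

With no time discounting, the continuation probability p plays the role of the discount factor.
Grim-trigger IC: 52/(1−p) ≥ 71 + 17p/(1−p) ⇒ p ≥ (71−52)/(71−17) = 19/54.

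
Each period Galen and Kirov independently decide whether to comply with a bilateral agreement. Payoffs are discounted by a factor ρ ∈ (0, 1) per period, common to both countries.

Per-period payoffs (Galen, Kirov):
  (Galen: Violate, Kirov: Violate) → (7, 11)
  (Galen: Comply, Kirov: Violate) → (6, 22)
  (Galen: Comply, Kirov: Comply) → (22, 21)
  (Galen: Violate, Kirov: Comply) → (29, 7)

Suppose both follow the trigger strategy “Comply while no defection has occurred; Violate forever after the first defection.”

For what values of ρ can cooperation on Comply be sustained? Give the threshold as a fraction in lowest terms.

7/22

For Galen: deviation gain 29−22 = 7, per-period punishment loss 22−7 = 15. IC gives ρ ≥ 7/22.
For Kirov: gain 1, loss 10 per period, so ρ ≥ 1/11.
The tighter constraint is Galen's, so cooperation needs ρ ≥ 7/22.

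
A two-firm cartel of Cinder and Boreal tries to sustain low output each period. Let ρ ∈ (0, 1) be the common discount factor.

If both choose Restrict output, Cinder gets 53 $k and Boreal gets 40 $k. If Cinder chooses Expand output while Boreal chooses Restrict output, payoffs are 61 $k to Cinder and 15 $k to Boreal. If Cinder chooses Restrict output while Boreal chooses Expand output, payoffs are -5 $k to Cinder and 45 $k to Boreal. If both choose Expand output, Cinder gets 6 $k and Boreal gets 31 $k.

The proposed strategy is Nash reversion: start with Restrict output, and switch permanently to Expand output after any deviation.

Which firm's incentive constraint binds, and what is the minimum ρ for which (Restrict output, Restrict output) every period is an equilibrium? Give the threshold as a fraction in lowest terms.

For Cinder: deviation gain 61−53 = 8, per-period punishment loss 53−6 = 47. IC gives ρ ≥ 8/55.
For Boreal: gain 5, loss 9 per period, so ρ ≥ 5/14.
The tighter constraint is Boreal's, so cooperation needs ρ ≥ 5/14.

Boreal; ρ ≥ 5/14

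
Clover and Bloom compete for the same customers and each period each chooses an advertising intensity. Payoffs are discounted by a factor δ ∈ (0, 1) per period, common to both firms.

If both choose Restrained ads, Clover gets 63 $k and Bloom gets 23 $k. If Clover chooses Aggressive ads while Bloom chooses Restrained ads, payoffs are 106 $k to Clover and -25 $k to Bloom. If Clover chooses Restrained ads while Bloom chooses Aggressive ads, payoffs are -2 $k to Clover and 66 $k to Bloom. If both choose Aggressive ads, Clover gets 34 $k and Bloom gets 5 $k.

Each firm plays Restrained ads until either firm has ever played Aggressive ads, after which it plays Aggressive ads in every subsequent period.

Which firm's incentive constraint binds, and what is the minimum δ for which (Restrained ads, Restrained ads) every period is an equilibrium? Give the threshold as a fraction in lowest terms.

Clover's threshold: (106−63)/(106−34) = 43/72.
Bloom's threshold: (66−23)/(66−5) = 43/61.
43/72 < 43/61, so Bloom binds and δ* = 43/61.

Bloom; δ ≥ 43/61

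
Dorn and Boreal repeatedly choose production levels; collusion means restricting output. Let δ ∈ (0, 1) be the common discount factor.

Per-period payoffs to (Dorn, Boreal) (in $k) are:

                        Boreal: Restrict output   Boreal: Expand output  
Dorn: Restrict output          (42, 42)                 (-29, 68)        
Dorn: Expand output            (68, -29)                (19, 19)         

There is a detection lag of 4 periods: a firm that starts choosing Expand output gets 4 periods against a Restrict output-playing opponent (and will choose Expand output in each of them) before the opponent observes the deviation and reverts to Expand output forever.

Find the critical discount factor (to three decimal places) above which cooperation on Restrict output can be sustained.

0.853

A deviator earns 68 for 4 periods, then 19 forever; cooperating earns 42 forever. Multiplying the IC by (1−δ):
42 ≥ 68(1−δ^4) + 19δ^4, so 49·δ^4 ≥ 26 and δ^4 ≥ 26/49.
δ ≥ (26/49)^(1/4) ≈ 0.853.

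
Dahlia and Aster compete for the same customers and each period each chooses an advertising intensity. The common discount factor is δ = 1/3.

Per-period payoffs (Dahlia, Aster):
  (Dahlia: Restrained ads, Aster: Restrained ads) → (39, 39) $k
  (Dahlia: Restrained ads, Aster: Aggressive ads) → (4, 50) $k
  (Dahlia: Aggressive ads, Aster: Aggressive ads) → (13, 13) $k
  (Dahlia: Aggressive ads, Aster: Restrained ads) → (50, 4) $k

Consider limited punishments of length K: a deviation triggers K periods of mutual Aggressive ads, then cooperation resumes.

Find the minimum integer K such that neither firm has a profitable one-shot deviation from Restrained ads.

No profitable deviation requires (39−13)(δ+…+δ^K) ≥ 50−39, i.e. δ+…+δ^K ≥ 11/26 ≈ 0.4231.
With δ = 1/3, the partial sums are K=1: 0.3333, K=2: 0.4444.
K = 2 is the first length at which the sum reaches 0.4231.

2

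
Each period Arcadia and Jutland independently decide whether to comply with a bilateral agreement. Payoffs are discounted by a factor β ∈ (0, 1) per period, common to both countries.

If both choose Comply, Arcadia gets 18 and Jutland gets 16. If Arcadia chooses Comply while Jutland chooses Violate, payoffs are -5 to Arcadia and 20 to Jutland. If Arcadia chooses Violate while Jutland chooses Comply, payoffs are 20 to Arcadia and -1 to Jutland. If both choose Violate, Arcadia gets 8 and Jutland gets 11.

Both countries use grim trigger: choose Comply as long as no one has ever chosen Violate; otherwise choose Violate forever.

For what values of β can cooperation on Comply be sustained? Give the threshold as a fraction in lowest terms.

4/9

Arcadia's threshold: (20−18)/(20−8) = 1/6.
Jutland's threshold: (20−16)/(20−11) = 4/9.
1/6 < 4/9, so Jutland binds and β* = 4/9.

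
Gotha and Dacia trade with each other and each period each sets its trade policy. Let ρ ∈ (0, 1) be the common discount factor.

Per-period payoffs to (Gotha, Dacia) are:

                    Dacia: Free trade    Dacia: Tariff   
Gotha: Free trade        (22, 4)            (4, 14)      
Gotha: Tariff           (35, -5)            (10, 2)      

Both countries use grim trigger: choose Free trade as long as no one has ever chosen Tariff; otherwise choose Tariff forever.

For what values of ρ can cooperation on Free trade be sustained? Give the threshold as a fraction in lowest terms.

For Gotha: deviation gain 35−22 = 13, per-period punishment loss 22−10 = 12. IC gives ρ ≥ 13/25.
For Dacia: gain 10, loss 2 per period, so ρ ≥ 10/12 = 5/6.
The tighter constraint is Dacia's, so cooperation needs ρ ≥ 5/6.

5/6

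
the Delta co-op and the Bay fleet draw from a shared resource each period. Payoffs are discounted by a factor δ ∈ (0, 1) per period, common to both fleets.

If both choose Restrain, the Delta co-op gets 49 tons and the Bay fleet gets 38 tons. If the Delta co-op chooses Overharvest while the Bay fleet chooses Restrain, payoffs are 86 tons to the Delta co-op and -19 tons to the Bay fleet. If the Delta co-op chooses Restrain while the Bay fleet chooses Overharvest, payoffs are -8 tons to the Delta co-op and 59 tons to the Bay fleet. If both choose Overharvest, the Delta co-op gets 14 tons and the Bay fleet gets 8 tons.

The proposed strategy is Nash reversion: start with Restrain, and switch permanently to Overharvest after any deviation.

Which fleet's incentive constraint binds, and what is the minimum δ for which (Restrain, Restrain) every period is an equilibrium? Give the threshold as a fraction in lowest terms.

For the Delta co-op: deviation gain 86−49 = 37, per-period punishment loss 49−14 = 35. IC gives δ ≥ 37/72.
For the Bay fleet: gain 21, loss 30 per period, so δ ≥ 21/51 = 7/17.
The tighter constraint is the Delta co-op's, so cooperation needs δ ≥ 37/72.

the Delta co-op; δ ≥ 37/72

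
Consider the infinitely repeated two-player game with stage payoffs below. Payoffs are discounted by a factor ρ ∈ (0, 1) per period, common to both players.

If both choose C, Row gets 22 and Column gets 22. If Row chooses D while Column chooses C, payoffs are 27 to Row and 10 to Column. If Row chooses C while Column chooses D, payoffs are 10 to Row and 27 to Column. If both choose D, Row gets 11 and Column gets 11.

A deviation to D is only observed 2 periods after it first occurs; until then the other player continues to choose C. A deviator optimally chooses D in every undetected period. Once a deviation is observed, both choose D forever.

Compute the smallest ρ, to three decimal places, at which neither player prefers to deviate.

A deviator earns 27 for 2 periods, then 11 forever; cooperating earns 22 forever. Multiplying the IC by (1−ρ):
22 ≥ 27(1−ρ^2) + 11ρ^2, so 16·ρ^2 ≥ 5 and ρ^2 ≥ 5/16.
ρ ≥ (5/16)^(1/2) ≈ 0.559.

0.559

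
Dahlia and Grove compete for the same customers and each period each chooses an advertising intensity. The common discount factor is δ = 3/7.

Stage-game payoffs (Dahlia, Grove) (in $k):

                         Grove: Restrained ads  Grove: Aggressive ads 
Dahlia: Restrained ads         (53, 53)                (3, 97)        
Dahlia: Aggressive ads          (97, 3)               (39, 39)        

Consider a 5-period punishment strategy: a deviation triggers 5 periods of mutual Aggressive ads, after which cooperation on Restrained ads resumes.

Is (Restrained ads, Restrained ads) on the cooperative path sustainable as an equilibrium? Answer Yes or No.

No

A one-shot deviation gives 97 now, then 39 for 5 periods, then back to 53.
Gain from deviating: (97−53) today; loss: (53−39) in each of the next 5 periods.
No-deviation condition: (53−39)(δ+…+δ^5) ≥ 97−53, i.e. δ+…+δ^5 ≥ 22/7.
At δ = 3/7: δ+…+δ^5 = 0.7392 < 3.1429.
So cooperation is not sustainable.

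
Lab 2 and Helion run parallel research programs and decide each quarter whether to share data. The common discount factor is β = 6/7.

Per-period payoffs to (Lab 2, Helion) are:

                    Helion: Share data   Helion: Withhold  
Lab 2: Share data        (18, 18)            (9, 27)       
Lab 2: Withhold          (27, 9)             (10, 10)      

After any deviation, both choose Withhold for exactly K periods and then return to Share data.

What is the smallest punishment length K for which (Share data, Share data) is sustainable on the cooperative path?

2

No profitable deviation requires (18−10)(β+…+β^K) ≥ 27−18, i.e. β+…+β^K ≥ 9/8 ≈ 1.1250.
With β = 6/7, the partial sums are K=1: 0.8571, K=2: 1.5918.
K = 2 is the first length at which the sum reaches 1.1250.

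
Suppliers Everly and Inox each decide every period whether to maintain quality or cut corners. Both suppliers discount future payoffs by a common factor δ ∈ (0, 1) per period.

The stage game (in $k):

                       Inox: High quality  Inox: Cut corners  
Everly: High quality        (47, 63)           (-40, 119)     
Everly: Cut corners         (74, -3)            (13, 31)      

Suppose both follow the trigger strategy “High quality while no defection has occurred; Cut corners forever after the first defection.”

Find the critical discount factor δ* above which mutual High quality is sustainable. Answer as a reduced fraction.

7/11

For Everly: deviation gain 74−47 = 27, per-period punishment loss 47−13 = 34. IC gives δ ≥ 27/61.
For Inox: gain 56, loss 32 per period, so δ ≥ 56/88 = 7/11.
The tighter constraint is Inox's, so cooperation needs δ ≥ 7/11.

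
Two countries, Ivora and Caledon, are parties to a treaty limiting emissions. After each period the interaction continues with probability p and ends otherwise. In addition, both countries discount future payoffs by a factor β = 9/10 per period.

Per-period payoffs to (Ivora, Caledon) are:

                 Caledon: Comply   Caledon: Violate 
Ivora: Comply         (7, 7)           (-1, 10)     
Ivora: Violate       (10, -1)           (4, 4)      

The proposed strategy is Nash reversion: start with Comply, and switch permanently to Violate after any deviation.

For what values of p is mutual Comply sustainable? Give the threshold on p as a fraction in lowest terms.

With continuation probability p and discount β, the effective per-period discount factor is βp.
Grim-trigger IC: βp ≥ (10−7)/(10−4) = 1/2.
So p ≥ (1/2)/(9/10) = 5/9.

5/9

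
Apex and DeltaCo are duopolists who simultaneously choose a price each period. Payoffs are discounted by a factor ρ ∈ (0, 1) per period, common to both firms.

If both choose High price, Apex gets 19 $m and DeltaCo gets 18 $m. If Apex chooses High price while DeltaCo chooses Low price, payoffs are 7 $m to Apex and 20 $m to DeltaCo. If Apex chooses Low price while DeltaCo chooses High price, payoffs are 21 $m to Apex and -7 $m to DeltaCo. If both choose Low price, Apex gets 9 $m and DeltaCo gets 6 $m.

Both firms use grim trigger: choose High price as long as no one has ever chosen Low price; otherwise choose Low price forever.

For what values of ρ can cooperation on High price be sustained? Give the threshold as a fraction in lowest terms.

1/6

Apex: cooperation gives 19 each period; deviation gives 21 once then 9 forever.
  19/(1−ρ) ≥ 21 + 9ρ/(1−ρ) ⇒ ρ ≥ 2/12 = 1/6.
DeltaCo: cooperation gives 18 each period; deviation gives 20 once then 6 forever.
  ρ ≥ 2/14 = 1/7.
Both must hold, so the binding constraint is Apex's: ρ ≥ 1/6.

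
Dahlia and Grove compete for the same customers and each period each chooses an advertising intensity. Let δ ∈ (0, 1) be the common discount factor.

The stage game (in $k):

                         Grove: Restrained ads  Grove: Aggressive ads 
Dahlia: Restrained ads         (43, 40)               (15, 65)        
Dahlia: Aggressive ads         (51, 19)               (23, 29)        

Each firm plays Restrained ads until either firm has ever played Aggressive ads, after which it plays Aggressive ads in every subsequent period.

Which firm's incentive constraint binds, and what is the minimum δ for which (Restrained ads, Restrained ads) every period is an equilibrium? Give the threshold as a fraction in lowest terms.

Dahlia's threshold: (51−43)/(51−23) = 2/7.
Grove's threshold: (65−40)/(65−29) = 25/36.
2/7 < 25/36, so Grove binds and δ* = 25/36.

Grove; δ ≥ 25/36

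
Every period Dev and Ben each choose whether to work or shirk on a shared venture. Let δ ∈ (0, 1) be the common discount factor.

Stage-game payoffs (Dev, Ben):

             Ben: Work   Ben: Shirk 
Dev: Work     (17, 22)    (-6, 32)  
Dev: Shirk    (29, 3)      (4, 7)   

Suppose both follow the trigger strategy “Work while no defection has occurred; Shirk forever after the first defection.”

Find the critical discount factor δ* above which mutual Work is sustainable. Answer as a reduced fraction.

12/25

For Dev: deviation gain 29−17 = 12, per-period punishment loss 17−4 = 13. IC gives δ ≥ 12/25.
For Ben: gain 10, loss 15 per period, so δ ≥ 10/25 = 2/5.
The tighter constraint is Dev's, so cooperation needs δ ≥ 12/25.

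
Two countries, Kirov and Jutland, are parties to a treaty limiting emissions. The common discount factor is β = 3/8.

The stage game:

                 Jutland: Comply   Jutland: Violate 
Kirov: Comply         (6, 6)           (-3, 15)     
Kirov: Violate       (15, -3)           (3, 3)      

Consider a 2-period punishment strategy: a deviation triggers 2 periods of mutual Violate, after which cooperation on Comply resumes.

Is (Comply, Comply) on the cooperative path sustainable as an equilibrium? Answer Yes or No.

No

Comparing payoff streams over the 3 periods until play realigns: cooperate → 6(1+β+…+β^2); deviate → 15 + 3(β+…+β^2).
Cooperation is sustained iff (6−3)(β+…+β^2) ≥ 15−6.
β+…+β^2 = 3/8·(1−(3/8)^2)/(1−3/8) = 0.5156, and (15−6)/(6−3) = 3.0000.
0.5156 < 3.0000, so cooperation is not sustainable.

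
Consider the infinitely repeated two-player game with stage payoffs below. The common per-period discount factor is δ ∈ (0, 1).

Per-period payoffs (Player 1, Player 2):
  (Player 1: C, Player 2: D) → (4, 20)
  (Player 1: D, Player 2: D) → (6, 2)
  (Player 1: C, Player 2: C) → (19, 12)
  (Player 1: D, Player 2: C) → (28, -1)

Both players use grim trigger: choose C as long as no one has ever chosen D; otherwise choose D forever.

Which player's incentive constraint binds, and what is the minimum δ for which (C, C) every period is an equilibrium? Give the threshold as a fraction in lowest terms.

Player 1: cooperation gives 19 each period; deviation gives 28 once then 6 forever.
  19/(1−δ) ≥ 28 + 6δ/(1−δ) ⇒ δ ≥ 9/22.
Player 2: cooperation gives 12 each period; deviation gives 20 once then 2 forever.
  δ ≥ 8/18 = 4/9.
Both must hold, so the binding constraint is Player 2's: δ ≥ 4/9.

Player 2; δ ≥ 4/9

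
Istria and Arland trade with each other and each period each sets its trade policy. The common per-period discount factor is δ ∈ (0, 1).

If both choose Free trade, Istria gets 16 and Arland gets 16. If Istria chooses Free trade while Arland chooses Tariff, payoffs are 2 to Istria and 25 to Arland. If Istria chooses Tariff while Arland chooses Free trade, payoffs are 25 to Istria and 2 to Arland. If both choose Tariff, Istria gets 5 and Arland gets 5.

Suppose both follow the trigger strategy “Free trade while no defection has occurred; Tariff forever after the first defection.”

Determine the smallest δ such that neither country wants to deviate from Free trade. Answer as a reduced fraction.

Under grim trigger the critical discount factor is (T−C)/(T−P) with T = 25, C = 16, P = 5.
δ* = (25−16)/(25−5) = 9/20.

9/20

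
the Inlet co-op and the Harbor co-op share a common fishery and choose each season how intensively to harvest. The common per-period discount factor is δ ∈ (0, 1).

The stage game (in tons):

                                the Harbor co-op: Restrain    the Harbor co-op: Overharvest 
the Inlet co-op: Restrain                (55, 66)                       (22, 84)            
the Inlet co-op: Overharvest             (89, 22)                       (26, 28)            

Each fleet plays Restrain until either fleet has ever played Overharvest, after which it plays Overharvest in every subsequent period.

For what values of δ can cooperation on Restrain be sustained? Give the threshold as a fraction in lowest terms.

the Inlet co-op's threshold: (89−55)/(89−26) = 34/63.
the Harbor co-op's threshold: (84−66)/(84−28) = 9/28.
34/63 > 9/28, so the Inlet co-op binds and δ* = 34/63.

34/63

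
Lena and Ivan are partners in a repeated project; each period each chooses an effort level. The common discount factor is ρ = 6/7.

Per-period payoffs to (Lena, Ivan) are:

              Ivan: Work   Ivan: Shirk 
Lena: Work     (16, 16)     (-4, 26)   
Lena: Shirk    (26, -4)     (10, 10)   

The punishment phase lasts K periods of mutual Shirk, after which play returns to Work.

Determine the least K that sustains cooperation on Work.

IC: ρ(1−ρ^K)/(1−ρ) ≥ (26−16)/(16−10) = 5/3.
With ρ = 6/7: need 1 − ρ^K ≥ 5/3·(1−6/7)/(6/7), i.e. ρ^K ≤ 0.7222.
Since (6/7)^2 = 0.7347 and (6/7)^3 = 0.6297, the smallest such K is 3.

3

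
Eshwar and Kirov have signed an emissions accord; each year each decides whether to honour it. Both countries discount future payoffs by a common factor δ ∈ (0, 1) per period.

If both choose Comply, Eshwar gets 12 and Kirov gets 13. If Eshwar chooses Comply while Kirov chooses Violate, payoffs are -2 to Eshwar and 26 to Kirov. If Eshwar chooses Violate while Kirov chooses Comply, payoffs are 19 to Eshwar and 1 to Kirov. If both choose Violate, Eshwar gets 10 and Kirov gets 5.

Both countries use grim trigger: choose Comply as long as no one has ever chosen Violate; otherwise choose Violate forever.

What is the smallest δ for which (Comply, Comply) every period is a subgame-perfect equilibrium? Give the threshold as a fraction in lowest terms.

For Eshwar: deviation gain 19−12 = 7, per-period punishment loss 12−10 = 2. IC gives δ ≥ 7/9.
For Kirov: gain 13, loss 8 per period, so δ ≥ 13/21.
The tighter constraint is Eshwar's, so cooperation needs δ ≥ 7/9.

7/9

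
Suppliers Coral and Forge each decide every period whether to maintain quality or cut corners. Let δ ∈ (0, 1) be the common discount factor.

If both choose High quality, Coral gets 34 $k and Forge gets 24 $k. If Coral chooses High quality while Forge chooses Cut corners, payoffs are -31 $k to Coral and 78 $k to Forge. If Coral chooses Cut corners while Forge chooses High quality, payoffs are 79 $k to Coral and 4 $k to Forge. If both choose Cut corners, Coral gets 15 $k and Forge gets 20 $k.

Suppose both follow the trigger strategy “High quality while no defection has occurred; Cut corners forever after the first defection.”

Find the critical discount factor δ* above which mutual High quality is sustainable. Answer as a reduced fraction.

27/29

For Coral: deviation gain 79−34 = 45, per-period punishment loss 34−15 = 19. IC gives δ ≥ 45/64.
For Forge: gain 54, loss 4 per period, so δ ≥ 54/58 = 27/29.
The tighter constraint is Forge's, so cooperation needs δ ≥ 27/29.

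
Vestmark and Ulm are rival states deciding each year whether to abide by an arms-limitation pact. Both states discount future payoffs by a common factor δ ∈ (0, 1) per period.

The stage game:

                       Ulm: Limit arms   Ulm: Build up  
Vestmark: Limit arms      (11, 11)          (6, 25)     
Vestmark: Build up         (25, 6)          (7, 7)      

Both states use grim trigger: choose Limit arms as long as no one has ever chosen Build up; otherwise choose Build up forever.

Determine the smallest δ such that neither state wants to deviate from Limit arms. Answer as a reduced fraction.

One-period gain from deviating is 25 − 11 = 14. The loss is 11 − 7 = 4 in every subsequent period, with present value 4·δ/(1−δ).
Deviation is unprofitable when 4·δ/(1−δ) ≥ 14, i.e. δ/(1−δ) ≥ 7/2.
Equivalently δ ≥ 14/(14+4) = 7/9.

7/9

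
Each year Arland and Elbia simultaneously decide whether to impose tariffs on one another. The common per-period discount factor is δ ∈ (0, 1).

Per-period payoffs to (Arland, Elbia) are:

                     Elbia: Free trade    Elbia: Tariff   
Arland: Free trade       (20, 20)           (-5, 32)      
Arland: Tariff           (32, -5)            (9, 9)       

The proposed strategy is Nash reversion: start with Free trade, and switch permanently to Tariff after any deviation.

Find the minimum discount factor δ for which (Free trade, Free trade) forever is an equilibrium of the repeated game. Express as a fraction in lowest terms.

12/23

20/(1−δ) ≥ 32 + 9δ/(1−δ)
20 ≥ 32 − 23δ
δ ≥ 12/23.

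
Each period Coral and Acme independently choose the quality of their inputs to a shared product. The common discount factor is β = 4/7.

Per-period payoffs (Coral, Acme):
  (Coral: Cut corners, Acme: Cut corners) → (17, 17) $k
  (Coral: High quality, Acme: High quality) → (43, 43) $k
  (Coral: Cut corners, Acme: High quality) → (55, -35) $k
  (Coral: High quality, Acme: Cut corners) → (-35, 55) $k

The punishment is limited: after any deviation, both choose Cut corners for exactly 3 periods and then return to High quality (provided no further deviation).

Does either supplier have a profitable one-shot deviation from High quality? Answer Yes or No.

No

A one-shot deviation gives 55 now, then 17 for 3 periods, then back to 43.
Gain from deviating: (55−43) today; loss: (43−17) in each of the next 3 periods.
No-deviation condition: (43−17)(β+…+β^3) ≥ 55−43, i.e. β+…+β^3 ≥ 6/13.
At β = 4/7: β+…+β^3 = 1.0845 ≥ 0.4615.
So cooperation is sustainable.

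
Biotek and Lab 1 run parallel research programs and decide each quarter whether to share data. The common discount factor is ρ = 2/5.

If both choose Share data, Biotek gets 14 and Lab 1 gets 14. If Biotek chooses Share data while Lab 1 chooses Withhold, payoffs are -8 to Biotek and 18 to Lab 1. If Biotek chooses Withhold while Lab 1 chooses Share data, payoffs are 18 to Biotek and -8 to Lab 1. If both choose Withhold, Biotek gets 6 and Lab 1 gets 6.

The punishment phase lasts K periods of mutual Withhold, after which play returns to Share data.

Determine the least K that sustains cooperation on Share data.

2

IC: ρ(1−ρ^K)/(1−ρ) ≥ (18−14)/(14−6) = 1/2.
With ρ = 2/5: need 1 − ρ^K ≥ 1/2·(1−2/5)/(2/5), i.e. ρ^K ≤ 0.2500.
Since (2/5)^1 = 0.4000 and (2/5)^2 = 0.1600, the smallest such K is 2.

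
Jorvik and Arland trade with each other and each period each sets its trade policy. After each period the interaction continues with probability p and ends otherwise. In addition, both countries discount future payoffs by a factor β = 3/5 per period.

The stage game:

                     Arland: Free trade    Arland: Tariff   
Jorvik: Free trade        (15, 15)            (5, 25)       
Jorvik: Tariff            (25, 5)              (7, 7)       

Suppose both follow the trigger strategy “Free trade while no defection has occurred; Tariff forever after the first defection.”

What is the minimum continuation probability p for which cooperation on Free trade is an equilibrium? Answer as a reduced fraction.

25/27

Expected continuation weight on next period's payoff is β·p = 3/5·p, which plays the role of the discount factor.
Cooperation requires 3/5·p ≥ (25−15)/(25−7) = 5/9, hence p ≥ 25/27.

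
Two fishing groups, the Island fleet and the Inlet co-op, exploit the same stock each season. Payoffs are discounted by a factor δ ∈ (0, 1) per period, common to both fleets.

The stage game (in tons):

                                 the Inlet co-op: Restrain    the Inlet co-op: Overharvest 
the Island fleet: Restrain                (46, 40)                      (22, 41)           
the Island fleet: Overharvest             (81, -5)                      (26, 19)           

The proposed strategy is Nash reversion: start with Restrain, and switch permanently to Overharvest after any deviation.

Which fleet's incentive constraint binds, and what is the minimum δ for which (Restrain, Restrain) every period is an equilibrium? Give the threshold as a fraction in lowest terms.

For the Island fleet: deviation gain 81−46 = 35, per-period punishment loss 46−26 = 20. IC gives δ ≥ 35/55 = 7/11.
For the Inlet co-op: gain 1, loss 21 per period, so δ ≥ 1/22.
The tighter constraint is the Island fleet's, so cooperation needs δ ≥ 7/11.

the Island fleet; δ ≥ 7/11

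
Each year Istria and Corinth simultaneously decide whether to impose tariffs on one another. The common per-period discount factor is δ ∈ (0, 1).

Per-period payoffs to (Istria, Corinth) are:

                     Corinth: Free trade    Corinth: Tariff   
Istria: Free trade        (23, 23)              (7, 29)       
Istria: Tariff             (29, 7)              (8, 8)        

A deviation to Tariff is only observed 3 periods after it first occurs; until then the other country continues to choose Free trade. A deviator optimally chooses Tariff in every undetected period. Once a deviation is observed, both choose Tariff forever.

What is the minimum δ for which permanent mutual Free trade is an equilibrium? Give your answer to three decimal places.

The best deviation is to choose Tariff for all 3 undetected periods, earning 29 each, then 8 forever once detected.
Deviation value: 29(1−δ^3)/(1−δ) + 8δ^3/(1−δ); cooperation value: 23/(1−δ).
IC: 23 ≥ 29(1−δ^3) + 8δ^3 = 29 − 21δ^3.
So δ^3 ≥ 6/21 = 2/7, giving δ ≥ (2/7)^(1/3) ≈ 0.659.

0.659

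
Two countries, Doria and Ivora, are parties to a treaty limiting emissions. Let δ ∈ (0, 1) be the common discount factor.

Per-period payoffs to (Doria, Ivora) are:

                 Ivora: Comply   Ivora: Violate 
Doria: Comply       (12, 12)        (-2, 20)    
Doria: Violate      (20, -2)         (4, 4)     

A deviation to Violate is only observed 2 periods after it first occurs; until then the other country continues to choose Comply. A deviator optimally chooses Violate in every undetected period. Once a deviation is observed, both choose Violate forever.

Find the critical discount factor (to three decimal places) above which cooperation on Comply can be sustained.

0.707

Deviating for the 2 undetected periods gains 20−12 = 8 per period over cooperation, then loses 12−4 = 8 per period forever once punishment starts.
Gain: 8(1 + δ + … + δ^1); loss: 8·δ^2/(1−δ).
No profitable deviation ⇔ 8(1−δ^2) ≤ 8·δ^2, i.e. δ^2 ≥ 8/(8+8) = 1/2.
Hence δ ≥ (1/2)^(1/2) ≈ 0.707.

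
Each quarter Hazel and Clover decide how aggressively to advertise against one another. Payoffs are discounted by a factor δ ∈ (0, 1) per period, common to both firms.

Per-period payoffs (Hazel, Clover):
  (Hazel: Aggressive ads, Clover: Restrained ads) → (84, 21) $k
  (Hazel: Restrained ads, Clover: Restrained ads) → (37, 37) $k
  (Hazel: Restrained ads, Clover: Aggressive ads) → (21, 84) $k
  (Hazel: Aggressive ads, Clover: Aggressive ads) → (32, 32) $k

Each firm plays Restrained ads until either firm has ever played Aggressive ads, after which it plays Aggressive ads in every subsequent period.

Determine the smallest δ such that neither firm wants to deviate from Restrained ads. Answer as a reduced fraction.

One-period gain from deviating is 84 − 37 = 47. The loss is 37 − 32 = 5 in every subsequent period, with present value 5·δ/(1−δ).
Deviation is unprofitable when 5·δ/(1−δ) ≥ 47, i.e. δ/(1−δ) ≥ 47/5.
Equivalently δ ≥ 47/(47+5) = 47/52.

47/52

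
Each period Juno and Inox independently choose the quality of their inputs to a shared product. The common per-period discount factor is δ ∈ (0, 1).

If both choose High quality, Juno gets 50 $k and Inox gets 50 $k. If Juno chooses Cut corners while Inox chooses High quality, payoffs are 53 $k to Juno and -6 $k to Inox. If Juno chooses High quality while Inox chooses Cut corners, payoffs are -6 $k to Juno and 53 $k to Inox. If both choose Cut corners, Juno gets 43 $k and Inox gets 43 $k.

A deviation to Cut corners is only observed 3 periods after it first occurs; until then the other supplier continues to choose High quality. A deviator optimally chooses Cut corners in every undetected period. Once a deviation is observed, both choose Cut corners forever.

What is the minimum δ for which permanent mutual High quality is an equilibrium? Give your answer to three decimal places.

0.669

Deviating for the 3 undetected periods gains 53−50 = 3 per period over cooperation, then loses 50−43 = 7 per period forever once punishment starts.
Gain: 3(1 + δ + … + δ^2); loss: 7·δ^3/(1−δ).
No profitable deviation ⇔ 3(1−δ^3) ≤ 7·δ^3, i.e. δ^3 ≥ 3/(3+7) = 3/10.
Hence δ ≥ (3/10)^(1/3) ≈ 0.669.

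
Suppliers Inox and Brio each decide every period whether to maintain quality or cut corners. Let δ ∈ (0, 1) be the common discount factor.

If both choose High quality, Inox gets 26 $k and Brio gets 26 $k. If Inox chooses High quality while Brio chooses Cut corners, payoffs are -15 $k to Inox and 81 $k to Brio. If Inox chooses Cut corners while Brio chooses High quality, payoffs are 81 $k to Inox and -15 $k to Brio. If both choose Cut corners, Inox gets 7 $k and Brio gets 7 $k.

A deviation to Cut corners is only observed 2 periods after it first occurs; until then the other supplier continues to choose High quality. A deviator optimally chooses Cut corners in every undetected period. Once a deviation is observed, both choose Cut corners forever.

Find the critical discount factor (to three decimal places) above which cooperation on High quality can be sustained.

0.862

Deviating for the 2 undetected periods gains 81−26 = 55 per period over cooperation, then loses 26−7 = 19 per period forever once punishment starts.
Gain: 55(1 + δ + … + δ^1); loss: 19·δ^2/(1−δ).
No profitable deviation ⇔ 55(1−δ^2) ≤ 19·δ^2, i.e. δ^2 ≥ 55/(55+19) = 55/74.
Hence δ ≥ (55/74)^(1/2) ≈ 0.862.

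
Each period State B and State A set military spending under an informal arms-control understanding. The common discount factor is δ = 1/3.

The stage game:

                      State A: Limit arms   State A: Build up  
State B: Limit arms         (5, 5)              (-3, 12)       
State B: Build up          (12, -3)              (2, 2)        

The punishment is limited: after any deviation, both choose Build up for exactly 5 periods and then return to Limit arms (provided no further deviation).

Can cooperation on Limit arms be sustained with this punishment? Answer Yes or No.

No

A one-shot deviation gives 12 now, then 2 for 5 periods, then back to 5.
Gain from deviating: (12−5) today; loss: (5−2) in each of the next 5 periods.
No-deviation condition: (5−2)(δ+…+δ^5) ≥ 12−5, i.e. δ+…+δ^5 ≥ 7/3.
At δ = 1/3: δ+…+δ^5 = 0.4979 < 2.3333.
So cooperation is not sustainable.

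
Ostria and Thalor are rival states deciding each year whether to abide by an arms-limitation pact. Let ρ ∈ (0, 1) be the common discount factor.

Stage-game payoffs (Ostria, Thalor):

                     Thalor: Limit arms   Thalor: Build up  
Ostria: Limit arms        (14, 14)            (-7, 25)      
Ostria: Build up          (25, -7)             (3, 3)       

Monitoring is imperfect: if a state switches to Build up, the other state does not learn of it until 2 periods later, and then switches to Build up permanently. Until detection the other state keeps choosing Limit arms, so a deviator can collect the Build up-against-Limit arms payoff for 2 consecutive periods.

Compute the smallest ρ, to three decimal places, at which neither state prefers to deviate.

The best deviation is to choose Build up for all 2 undetected periods, earning 25 each, then 3 forever once detected.
Deviation value: 25(1−ρ^2)/(1−ρ) + 3ρ^2/(1−ρ); cooperation value: 14/(1−ρ).
IC: 14 ≥ 25(1−ρ^2) + 3ρ^2 = 25 − 22ρ^2.
So ρ^2 ≥ 11/22 = 1/2, giving ρ ≥ (1/2)^(1/2) ≈ 0.707.

0.707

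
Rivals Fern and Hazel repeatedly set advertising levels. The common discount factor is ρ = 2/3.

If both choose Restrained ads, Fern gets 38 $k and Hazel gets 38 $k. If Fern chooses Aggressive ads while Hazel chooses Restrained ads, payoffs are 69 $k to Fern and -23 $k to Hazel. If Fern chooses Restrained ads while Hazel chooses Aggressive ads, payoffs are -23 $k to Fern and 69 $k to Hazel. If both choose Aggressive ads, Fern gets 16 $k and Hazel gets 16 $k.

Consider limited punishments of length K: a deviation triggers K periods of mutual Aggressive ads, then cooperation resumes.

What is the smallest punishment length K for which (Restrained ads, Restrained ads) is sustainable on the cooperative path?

4

No profitable deviation requires (38−16)(ρ+…+ρ^K) ≥ 69−38, i.e. ρ+…+ρ^K ≥ 31/22 ≈ 1.4091.
With ρ = 2/3, the partial sums are K=1: 0.6667, K=2: 1.1111, K=3: 1.4074, K=4: 1.6049.
K = 4 is the first length at which the sum reaches 1.4091.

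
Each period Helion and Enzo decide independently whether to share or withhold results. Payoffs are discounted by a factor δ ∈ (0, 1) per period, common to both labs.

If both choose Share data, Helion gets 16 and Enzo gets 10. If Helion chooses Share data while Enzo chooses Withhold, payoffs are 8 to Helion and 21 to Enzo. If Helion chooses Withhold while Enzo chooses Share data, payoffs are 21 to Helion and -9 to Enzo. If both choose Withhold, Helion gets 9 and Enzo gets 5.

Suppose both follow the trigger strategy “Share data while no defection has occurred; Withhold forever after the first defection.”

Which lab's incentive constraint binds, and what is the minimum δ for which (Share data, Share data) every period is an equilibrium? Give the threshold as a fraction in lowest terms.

Helion's threshold: (21−16)/(21−9) = 5/12.
Enzo's threshold: (21−10)/(21−5) = 11/16.
5/12 < 11/16, so Enzo binds and δ* = 11/16.

Enzo; δ ≥ 11/16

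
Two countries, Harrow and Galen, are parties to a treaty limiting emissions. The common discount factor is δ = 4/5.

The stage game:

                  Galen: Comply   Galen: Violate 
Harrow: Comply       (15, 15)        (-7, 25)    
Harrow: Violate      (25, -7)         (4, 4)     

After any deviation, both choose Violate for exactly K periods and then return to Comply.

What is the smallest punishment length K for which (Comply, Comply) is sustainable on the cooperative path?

IC: δ(1−δ^K)/(1−δ) ≥ (25−15)/(15−4) = 10/11.
With δ = 4/5: need 1 − δ^K ≥ 10/11·(1−4/5)/(4/5), i.e. δ^K ≤ 0.7727.
Since (4/5)^1 = 0.8000 and (4/5)^2 = 0.6400, the smallest such K is 2.

2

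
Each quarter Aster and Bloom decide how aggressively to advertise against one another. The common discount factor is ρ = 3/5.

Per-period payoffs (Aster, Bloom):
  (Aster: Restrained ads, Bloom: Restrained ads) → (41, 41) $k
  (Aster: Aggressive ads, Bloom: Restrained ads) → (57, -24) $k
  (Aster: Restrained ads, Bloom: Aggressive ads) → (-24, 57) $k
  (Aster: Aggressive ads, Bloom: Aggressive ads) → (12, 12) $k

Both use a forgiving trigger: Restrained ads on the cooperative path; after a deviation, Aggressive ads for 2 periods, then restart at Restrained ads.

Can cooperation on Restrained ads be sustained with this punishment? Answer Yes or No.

Yes

A one-shot deviation gives 57 now, then 12 for 2 periods, then back to 41.
Gain from deviating: (57−41) today; loss: (41−12) in each of the next 2 periods.
No-deviation condition: (41−12)(ρ+…+ρ^2) ≥ 57−41, i.e. ρ+…+ρ^2 ≥ 16/29.
At ρ = 3/5: ρ+…+ρ^2 = 0.9600 ≥ 0.5517.
So cooperation is sustainable.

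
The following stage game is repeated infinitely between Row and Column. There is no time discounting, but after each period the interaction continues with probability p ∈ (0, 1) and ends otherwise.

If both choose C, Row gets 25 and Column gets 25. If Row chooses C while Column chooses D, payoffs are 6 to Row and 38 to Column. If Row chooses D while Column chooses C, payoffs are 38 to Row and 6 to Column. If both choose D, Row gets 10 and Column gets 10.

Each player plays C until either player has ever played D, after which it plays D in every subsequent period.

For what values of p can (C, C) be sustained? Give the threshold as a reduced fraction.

With no time discounting, the continuation probability p plays the role of the discount factor.
Grim-trigger IC: 25/(1−p) ≥ 38 + 10p/(1−p) ⇒ p ≥ (38−25)/(38−10) = 13/28.

13/28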